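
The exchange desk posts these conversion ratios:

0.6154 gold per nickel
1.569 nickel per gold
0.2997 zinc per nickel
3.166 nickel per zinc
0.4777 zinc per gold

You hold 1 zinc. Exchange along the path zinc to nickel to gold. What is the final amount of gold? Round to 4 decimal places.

1.9484

1 zinc × 3.166 = 3.166 nickel
3.166 nickel × 0.6154 = 1.9483564 gold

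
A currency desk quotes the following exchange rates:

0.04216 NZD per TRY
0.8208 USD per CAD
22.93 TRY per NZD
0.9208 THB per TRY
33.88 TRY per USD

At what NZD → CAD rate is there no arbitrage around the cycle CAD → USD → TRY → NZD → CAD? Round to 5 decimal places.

Known legs of the cycle: 0.8208 × 33.88 × 0.04216 = 1.17241496064
For no arbitrage the full-cycle product must be 1, so the missing rate is 1 / 1.17241496064 ≈ 0.8529403.

0.85294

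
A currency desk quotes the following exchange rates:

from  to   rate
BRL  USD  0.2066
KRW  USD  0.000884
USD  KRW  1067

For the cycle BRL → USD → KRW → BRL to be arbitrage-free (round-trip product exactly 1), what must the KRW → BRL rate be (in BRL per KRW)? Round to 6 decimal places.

0.004536

Known legs of the cycle: 0.2066 × 1067 = 220.4422
For no arbitrage the full-cycle product must be 1, so the missing rate is 1 / 220.4422 ≈ 0.00453634.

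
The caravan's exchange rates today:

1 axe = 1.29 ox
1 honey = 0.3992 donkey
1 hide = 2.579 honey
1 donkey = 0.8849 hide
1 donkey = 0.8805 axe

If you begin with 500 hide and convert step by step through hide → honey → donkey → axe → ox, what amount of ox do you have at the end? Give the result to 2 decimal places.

584.70

500 hide × 2.579 = 1289.5 honey
1289.5 honey × 0.3992 = 514.7684 donkey
514.7684 donkey × 0.8805 = 453.2535762 axe
453.2535762 axe × 1.29 = 584.697113298 ox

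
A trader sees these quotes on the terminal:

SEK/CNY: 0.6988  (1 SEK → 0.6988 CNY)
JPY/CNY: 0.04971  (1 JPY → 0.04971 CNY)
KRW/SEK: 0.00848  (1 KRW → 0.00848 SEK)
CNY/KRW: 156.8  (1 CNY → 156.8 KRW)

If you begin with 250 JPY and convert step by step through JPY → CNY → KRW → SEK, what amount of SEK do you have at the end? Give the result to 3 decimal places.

250 JPY × 0.04971 = 12.4275 CNY
12.4275 CNY × 156.8 = 1948.632 KRW
1948.632 KRW × 0.00848 = 16.52439936 SEK

16.524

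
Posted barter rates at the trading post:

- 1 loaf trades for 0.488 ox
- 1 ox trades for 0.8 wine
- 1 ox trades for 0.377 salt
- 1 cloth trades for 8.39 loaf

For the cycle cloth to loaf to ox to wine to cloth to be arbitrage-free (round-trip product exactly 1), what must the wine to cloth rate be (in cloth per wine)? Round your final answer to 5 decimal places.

Known legs of the cycle: 8.39 × 0.488 × 0.8 = 3.275456
For no arbitrage the full-cycle product must be 1, so the missing rate is 1 / 3.275456 ≈ 0.3053010.

0.30530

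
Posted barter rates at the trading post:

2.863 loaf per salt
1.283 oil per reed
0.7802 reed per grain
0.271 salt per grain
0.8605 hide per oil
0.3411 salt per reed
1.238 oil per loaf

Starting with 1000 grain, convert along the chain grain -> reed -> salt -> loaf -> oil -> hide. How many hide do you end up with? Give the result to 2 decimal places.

811.67

1000 grain × 0.7802 = 780.2 reed
780.2 reed × 0.3411 = 266.12622 salt
266.12622 salt × 2.863 = 761.91936786 loaf
761.91936786 loaf × 1.238 = 943.25617741068 oil
943.25617741068 oil × 0.8605 = 811.67194066189014 hide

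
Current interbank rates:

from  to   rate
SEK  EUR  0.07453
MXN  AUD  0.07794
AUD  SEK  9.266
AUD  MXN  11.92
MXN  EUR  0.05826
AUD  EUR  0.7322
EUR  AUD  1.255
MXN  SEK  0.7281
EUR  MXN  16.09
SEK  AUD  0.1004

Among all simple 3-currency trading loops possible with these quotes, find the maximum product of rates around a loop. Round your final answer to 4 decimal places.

EUR→MXN→AUD→EUR: 16.09 × 0.07794 × 0.7322 = 0.91822
EUR→MXN→SEK→EUR: 16.09 × 0.7281 × 0.07453 = 0.87313
EUR→AUD→MXN→EUR: 1.255 × 11.92 × 0.05826 = 0.87155
SEK→AUD→MXN→SEK: 0.1004 × 11.92 × 0.7281 = 0.87137
EUR→AUD→SEK→EUR: 1.255 × 9.266 × 0.07453 = 0.86670
Maximum is EUR→MXN→AUD→EUR at 0.9182; no arbitrage — every cycle loses value.

0.9182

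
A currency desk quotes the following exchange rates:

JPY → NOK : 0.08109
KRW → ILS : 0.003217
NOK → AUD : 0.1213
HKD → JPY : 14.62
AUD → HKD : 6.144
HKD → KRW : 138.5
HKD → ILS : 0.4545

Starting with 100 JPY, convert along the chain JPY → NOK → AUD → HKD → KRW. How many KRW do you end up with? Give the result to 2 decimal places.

100 JPY × 0.08109 = 8.109 NOK
8.109 NOK × 0.1213 = 0.9836217 AUD
0.9836217 AUD × 6.144 = 6.0433717248 HKD
6.0433717248 HKD × 138.5 = 837.0069838848 KRW

837.01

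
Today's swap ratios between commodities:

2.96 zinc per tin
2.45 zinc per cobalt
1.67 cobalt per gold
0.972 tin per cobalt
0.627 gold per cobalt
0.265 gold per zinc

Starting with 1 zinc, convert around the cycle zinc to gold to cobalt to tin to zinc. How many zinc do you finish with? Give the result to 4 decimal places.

1.2733

1 zinc × 0.265 = 0.265 gold
0.265 gold × 1.67 = 0.44255 cobalt
0.44255 cobalt × 0.972 = 0.4301586 tin
0.4301586 tin × 2.96 = 1.273269456 zinc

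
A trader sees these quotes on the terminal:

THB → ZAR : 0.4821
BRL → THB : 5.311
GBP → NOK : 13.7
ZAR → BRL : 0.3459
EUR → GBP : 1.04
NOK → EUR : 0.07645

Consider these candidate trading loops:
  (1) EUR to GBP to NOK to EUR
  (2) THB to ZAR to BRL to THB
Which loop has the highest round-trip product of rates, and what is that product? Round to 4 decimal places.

1.0893

(1) 1.04 × 13.7 × 0.07645 = 1.08926
(2) 0.4821 × 0.3459 × 5.311 = 0.88565
Highest is cycle (1) at 1.0893 (>1, arbitrage).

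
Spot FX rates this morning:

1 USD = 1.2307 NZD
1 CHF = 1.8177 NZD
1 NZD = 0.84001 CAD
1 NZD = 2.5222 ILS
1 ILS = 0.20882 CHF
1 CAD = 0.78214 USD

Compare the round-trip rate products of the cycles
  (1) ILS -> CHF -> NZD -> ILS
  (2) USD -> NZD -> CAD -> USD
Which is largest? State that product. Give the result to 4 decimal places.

0.9574

(1) 0.20882 × 1.8177 × 2.5222 = 0.95736
(2) 1.2307 × 0.84001 × 0.78214 = 0.80858
Highest is cycle (1) at 0.9574 (≤1, no arbitrage).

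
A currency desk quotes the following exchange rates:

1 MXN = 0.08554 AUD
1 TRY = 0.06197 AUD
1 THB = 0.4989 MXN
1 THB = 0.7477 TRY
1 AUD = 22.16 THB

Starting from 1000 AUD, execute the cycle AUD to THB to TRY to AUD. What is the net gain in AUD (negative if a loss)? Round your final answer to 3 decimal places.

26.783

1000 AUD × 22.16 = 22160 THB
22160 THB × 0.7477 = 16569.032 TRY
16569.032 TRY × 0.06197 = 1026.78291304 AUD
Net change: 1026.78291304 − 1000 = 26.78291304 AUD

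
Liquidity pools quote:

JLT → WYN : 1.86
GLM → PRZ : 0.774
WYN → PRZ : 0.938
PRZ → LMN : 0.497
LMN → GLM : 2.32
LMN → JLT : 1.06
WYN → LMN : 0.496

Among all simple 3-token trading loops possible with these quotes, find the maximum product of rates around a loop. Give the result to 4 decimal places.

0.9779

WYN→LMN→JLT→WYN: 0.496 × 1.06 × 1.86 = 0.97791
LMN→GLM→PRZ→LMN: 2.32 × 0.774 × 0.497 = 0.89245
Maximum is WYN→LMN→JLT→WYN at 0.9779; no arbitrage — every cycle loses value.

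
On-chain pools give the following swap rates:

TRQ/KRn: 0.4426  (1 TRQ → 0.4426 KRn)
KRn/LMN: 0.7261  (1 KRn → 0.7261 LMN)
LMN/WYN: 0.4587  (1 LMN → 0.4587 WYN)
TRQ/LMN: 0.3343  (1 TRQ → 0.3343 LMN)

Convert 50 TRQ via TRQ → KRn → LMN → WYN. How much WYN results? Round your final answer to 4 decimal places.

7.3707

50 TRQ × 0.4426 = 22.13 KRn
22.13 KRn × 0.7261 = 16.068593 LMN
16.068593 LMN × 0.4587 = 7.3706636091 WYN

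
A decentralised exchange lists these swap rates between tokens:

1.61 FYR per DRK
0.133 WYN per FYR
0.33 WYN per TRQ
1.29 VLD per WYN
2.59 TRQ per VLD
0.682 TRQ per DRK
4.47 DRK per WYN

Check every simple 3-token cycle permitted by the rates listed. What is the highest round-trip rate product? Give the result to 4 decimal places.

TRQ→WYN→VLD→TRQ: 0.33 × 1.29 × 2.59 = 1.10256
TRQ→WYN→DRK→TRQ: 0.33 × 4.47 × 0.682 = 1.00602
FYR→WYN→DRK→FYR: 0.133 × 4.47 × 1.61 = 0.95716
Maximum is TRQ→WYN→VLD→TRQ at 1.1026; arbitrage exists.

1.1026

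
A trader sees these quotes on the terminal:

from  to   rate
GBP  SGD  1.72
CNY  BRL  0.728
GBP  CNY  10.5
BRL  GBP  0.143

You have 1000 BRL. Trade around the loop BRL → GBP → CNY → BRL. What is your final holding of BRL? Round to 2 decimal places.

1093.09

1000 BRL × 0.143 = 143 GBP
143 GBP × 10.5 = 1501.5 CNY
1501.5 CNY × 0.728 = 1093.092 BRL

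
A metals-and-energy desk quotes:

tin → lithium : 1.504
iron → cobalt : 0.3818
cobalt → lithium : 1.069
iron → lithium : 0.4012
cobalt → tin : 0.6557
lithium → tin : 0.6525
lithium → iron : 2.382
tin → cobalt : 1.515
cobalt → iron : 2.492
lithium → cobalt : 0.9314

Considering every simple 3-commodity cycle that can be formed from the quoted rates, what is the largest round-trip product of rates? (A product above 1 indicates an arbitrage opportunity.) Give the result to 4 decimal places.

1.0567

cobalt→lithium→tin→cobalt: 1.069 × 0.6525 × 1.515 = 1.05675
cobalt→lithium→iron→cobalt: 1.069 × 2.382 × 0.3818 = 0.97220
cobalt→iron→lithium→cobalt: 2.492 × 0.4012 × 0.9314 = 0.93120
cobalt→tin→lithium→cobalt: 0.6557 × 1.504 × 0.9314 = 0.91852
Maximum is cobalt→lithium→tin→cobalt at 1.0567; arbitrage exists.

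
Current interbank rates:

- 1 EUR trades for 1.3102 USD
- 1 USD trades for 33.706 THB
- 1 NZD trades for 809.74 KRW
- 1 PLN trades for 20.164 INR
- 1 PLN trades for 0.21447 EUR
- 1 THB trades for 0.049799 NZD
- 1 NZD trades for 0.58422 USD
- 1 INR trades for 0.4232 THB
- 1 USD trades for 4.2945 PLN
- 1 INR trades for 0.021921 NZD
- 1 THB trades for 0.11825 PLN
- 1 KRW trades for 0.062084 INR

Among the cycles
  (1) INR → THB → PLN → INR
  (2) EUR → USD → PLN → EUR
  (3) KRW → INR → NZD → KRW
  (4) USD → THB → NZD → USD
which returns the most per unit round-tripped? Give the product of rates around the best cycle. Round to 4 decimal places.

1.2067

(1) 0.4232 × 0.11825 × 20.164 = 1.00908
(2) 1.3102 × 4.2945 × 0.21447 = 1.20675
(3) 0.062084 × 0.021921 × 809.74 = 1.10201
(4) 33.706 × 0.049799 × 0.58422 = 0.98063
Highest is cycle (2) at 1.2067 (>1, arbitrage).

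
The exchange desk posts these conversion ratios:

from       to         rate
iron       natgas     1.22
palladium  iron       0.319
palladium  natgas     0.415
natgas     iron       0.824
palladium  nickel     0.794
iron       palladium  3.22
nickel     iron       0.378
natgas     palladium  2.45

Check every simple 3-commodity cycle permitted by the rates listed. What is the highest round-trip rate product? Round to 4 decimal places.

1.1011

natgas→iron→palladium→natgas: 0.824 × 3.22 × 0.415 = 1.10111
iron→palladium→nickel→iron: 3.22 × 0.794 × 0.378 = 0.96643
natgas→palladium→iron→natgas: 2.45 × 0.319 × 1.22 = 0.95349
Maximum is natgas→iron→palladium→natgas at 1.1011; arbitrage exists.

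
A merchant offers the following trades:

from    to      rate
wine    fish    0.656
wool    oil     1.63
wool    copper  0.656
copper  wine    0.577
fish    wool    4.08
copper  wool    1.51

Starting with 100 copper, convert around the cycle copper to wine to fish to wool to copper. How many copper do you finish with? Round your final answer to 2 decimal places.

100 copper × 0.577 = 57.7 wine
57.7 wine × 0.656 = 37.8512 fish
37.8512 fish × 4.08 = 154.432896 wool
154.432896 wool × 0.656 = 101.307979776 copper

101.31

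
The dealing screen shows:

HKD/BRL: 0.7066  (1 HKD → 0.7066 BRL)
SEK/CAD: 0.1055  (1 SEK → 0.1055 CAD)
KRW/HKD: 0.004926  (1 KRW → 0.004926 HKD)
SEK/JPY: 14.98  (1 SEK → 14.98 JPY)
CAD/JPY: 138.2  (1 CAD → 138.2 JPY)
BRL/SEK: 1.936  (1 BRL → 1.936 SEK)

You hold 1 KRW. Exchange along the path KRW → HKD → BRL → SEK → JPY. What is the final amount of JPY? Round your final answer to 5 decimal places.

0.10095

1 KRW × 0.004926 = 0.004926 HKD
0.004926 HKD × 0.7066 = 0.0034807116 BRL
0.0034807116 BRL × 1.936 = 0.0067386576576 SEK
0.0067386576576 SEK × 14.98 = 0.100945091710848 JPY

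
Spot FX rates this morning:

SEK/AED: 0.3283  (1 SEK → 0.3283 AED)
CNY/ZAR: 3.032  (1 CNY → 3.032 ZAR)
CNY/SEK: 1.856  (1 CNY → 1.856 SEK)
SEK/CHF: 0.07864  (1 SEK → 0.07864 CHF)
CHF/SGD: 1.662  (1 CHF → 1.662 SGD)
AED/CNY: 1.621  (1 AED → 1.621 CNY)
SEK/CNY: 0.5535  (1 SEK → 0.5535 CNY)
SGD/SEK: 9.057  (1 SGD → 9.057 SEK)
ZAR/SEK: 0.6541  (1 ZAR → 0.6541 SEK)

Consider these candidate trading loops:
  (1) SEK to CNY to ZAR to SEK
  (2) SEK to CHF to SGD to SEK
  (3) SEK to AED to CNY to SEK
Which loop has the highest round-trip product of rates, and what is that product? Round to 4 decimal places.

(1) 0.5535 × 3.032 × 0.6541 = 1.09772
(2) 0.07864 × 1.662 × 9.057 = 1.18375
(3) 0.3283 × 1.621 × 1.856 = 0.98772
Highest is cycle (2) at 1.1837 (>1, arbitrage).

1.1837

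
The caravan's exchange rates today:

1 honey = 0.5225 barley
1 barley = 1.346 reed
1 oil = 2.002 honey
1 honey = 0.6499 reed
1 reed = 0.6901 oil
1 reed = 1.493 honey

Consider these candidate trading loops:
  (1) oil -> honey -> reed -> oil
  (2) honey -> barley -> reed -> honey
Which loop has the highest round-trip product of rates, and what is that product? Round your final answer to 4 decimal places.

(1) 2.002 × 0.6499 × 0.6901 = 0.89789
(2) 0.5225 × 1.346 × 1.493 = 1.05000
Highest is cycle (2) at 1.0500 (>1, arbitrage).

1.0500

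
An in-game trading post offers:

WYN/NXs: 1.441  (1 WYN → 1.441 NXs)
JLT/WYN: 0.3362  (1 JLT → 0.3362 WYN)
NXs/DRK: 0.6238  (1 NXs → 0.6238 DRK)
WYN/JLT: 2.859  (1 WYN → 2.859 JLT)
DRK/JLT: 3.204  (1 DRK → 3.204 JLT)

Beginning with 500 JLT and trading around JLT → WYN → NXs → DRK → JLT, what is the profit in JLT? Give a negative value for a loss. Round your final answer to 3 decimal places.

500 JLT × 0.3362 = 168.1 WYN
168.1 WYN × 1.441 = 242.2321 NXs
242.2321 NXs × 0.6238 = 151.10438398 DRK
151.10438398 DRK × 3.204 = 484.13844627192 JLT
Net change: 484.13844627192 − 500 = -15.86155372808 JLT

-15.862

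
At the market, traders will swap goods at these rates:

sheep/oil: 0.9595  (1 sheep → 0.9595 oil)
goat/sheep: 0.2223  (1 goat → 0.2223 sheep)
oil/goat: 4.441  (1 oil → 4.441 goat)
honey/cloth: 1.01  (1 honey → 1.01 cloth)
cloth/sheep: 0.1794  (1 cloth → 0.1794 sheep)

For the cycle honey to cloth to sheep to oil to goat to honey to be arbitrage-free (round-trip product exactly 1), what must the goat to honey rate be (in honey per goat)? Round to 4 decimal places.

Known legs of the cycle: 1.01 × 0.1794 × 0.9595 × 4.441 = 0.772092910563
For no arbitrage the full-cycle product must be 1, so the missing rate is 1 / 0.772092910563 ≈ 1.295181.

1.2952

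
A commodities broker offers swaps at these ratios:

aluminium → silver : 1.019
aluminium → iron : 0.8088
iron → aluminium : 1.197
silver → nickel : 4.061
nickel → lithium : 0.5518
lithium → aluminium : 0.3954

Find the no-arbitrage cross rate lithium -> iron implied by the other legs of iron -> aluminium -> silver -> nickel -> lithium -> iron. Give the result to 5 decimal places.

Known legs of the cycle: 1.197 × 1.019 × 4.061 × 0.5518 = 2.7332730550314
For no arbitrage the full-cycle product must be 1, so the missing rate is 1 / 2.7332730550314 ≈ 0.3658617.

0.36586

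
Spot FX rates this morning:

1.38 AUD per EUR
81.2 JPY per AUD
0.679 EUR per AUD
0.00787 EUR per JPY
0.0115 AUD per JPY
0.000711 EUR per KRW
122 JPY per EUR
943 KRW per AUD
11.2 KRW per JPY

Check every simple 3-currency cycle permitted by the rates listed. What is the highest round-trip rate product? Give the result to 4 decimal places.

JPY→KRW→EUR→JPY: 11.2 × 0.000711 × 122 = 0.97151
JPY→AUD→EUR→JPY: 0.0115 × 0.679 × 122 = 0.95264
KRW→EUR→AUD→KRW: 0.000711 × 1.38 × 943 = 0.92525
JPY→EUR→AUD→JPY: 0.00787 × 1.38 × 81.2 = 0.88188
Maximum is JPY→KRW→EUR→JPY at 0.9715; no arbitrage — every cycle loses value.

0.9715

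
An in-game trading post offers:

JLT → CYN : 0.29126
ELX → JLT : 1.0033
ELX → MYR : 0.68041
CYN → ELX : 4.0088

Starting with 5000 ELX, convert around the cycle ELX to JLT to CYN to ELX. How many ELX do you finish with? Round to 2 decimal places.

5000 ELX × 1.0033 = 5016.5 JLT
5016.5 JLT × 0.29126 = 1461.10579 CYN
1461.10579 CYN × 4.0088 = 5857.280890952 ELX

5857.28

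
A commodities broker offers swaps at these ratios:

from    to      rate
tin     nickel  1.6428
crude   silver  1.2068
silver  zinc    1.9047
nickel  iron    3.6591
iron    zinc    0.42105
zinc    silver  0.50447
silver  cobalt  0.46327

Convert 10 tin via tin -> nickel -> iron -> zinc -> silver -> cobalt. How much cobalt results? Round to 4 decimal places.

10 tin × 1.6428 = 16.428 nickel
16.428 nickel × 3.6591 = 60.1116948 iron
60.1116948 iron × 0.42105 = 25.31002909554 zinc
25.31002909554 zinc × 0.50447 = 12.7681503778270638 silver
12.7681503778270638 silver × 0.46327 = 5.915101025535943846626 cobalt

5.9151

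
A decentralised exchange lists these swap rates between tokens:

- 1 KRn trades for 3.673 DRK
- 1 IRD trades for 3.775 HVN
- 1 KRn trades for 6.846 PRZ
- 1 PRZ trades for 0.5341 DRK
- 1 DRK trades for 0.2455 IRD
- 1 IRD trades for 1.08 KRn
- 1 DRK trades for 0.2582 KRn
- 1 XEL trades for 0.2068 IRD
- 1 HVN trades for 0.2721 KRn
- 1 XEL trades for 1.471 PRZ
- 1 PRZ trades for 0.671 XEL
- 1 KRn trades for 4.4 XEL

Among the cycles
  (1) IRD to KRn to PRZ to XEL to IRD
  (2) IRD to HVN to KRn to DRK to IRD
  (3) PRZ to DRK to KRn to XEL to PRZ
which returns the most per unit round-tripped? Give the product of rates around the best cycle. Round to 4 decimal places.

1.0260

(1) 1.08 × 6.846 × 0.671 × 0.2068 = 1.02597
(2) 3.775 × 0.2721 × 3.673 × 0.2455 = 0.92623
(3) 0.5341 × 0.2582 × 4.4 × 1.471 = 0.89257
Highest is cycle (1) at 1.0260 (>1, arbitrage).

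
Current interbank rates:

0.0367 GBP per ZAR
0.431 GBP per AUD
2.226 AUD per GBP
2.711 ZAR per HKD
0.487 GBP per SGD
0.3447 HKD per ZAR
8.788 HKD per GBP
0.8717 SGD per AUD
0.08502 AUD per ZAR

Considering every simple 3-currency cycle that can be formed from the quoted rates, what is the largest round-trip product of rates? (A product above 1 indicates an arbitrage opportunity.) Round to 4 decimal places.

SGD→GBP→AUD→SGD: 0.487 × 2.226 × 0.8717 = 0.94498
GBP→HKD→ZAR→GBP: 8.788 × 2.711 × 0.0367 = 0.87435
Maximum is SGD→GBP→AUD→SGD at 0.9450; no arbitrage — every cycle loses value.

0.9450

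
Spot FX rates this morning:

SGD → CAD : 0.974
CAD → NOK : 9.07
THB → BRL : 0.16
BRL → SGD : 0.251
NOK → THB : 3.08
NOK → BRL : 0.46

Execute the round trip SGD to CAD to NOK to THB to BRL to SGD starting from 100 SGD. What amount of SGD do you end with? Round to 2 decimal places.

109.27

100 SGD × 0.974 = 97.4 CAD
97.4 CAD × 9.07 = 883.418 NOK
883.418 NOK × 3.08 = 2720.92744 THB
2720.92744 THB × 0.16 = 435.3483904 BRL
435.3483904 BRL × 0.251 = 109.2724459904 SGD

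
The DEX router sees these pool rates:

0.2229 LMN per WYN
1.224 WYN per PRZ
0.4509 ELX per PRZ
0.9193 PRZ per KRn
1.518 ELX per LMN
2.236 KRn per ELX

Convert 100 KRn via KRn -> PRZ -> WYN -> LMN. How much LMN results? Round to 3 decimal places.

100 KRn × 0.9193 = 91.93 PRZ
91.93 PRZ × 1.224 = 112.52232 WYN
112.52232 WYN × 0.2229 = 25.081225128 LMN

25.081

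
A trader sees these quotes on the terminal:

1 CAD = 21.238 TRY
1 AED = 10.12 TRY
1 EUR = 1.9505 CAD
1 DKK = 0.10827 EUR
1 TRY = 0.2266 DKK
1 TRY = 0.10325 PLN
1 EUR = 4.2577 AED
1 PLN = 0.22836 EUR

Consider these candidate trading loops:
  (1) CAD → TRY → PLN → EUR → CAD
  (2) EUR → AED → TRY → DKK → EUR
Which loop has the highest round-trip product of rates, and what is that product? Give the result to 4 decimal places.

(1) 21.238 × 0.10325 × 0.22836 × 1.9505 = 0.97672
(2) 4.2577 × 10.12 × 0.2266 × 0.10827 = 1.05712
Highest is cycle (2) at 1.0571 (>1, arbitrage).

1.0571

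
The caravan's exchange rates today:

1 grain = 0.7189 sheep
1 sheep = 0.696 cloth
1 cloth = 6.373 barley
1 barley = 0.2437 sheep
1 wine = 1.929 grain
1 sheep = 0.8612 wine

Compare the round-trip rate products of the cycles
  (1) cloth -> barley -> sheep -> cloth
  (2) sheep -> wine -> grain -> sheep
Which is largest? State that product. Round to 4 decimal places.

1.1943

(1) 6.373 × 0.2437 × 0.696 = 1.08096
(2) 0.8612 × 1.929 × 0.7189 = 1.19428
Highest is cycle (2) at 1.1943 (>1, arbitrage).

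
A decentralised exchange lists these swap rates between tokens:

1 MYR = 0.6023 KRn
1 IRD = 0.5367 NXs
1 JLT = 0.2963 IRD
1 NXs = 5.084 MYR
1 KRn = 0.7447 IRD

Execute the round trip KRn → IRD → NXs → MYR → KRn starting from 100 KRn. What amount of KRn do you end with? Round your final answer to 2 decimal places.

100 KRn × 0.7447 = 74.47 IRD
74.47 IRD × 0.5367 = 39.968049 NXs
39.968049 NXs × 5.084 = 203.197561116 MYR
203.197561116 MYR × 0.6023 = 122.3858910601668 KRn

122.39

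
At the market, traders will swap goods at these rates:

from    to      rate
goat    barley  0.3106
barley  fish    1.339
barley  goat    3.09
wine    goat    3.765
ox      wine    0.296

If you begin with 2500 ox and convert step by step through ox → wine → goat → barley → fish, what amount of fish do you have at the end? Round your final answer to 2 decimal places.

2500 ox × 0.296 = 740 wine
740 wine × 3.765 = 2786.1 goat
2786.1 goat × 0.3106 = 865.36266 barley
865.36266 barley × 1.339 = 1158.72060174 fish

1158.72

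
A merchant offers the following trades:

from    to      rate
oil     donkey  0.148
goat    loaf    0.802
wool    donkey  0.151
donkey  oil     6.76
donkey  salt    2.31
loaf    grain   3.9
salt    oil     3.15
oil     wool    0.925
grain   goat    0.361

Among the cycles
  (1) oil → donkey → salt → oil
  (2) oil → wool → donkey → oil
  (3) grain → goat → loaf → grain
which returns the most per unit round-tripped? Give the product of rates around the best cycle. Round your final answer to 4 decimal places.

(1) 0.148 × 2.31 × 3.15 = 1.07692
(2) 0.925 × 0.151 × 6.76 = 0.94420
(3) 0.361 × 0.802 × 3.9 = 1.12914
Highest is cycle (3) at 1.1291 (>1, arbitrage).

1.1291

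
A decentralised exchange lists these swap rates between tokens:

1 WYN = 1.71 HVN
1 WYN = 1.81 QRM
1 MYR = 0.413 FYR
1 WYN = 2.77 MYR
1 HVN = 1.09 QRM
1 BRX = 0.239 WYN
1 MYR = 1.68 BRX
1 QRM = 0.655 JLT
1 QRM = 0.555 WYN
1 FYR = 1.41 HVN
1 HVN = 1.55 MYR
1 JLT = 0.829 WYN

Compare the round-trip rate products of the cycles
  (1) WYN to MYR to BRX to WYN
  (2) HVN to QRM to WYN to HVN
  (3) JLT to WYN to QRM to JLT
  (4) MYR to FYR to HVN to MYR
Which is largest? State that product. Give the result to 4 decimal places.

1.1122

(1) 2.77 × 1.68 × 0.239 = 1.11221
(2) 1.09 × 0.555 × 1.71 = 1.03446
(3) 0.829 × 1.81 × 0.655 = 0.98282
(4) 0.413 × 1.41 × 1.55 = 0.90261
Highest is cycle (1) at 1.1122 (>1, arbitrage).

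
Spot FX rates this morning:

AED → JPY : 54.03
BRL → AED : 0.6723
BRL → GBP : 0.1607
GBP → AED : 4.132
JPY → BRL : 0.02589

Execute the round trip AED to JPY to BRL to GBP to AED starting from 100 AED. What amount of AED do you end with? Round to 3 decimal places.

92.884

100 AED × 54.03 = 5403 JPY
5403 JPY × 0.02589 = 139.88367 BRL
139.88367 BRL × 0.1607 = 22.479305769 GBP
22.479305769 GBP × 4.132 = 92.884491437508 AED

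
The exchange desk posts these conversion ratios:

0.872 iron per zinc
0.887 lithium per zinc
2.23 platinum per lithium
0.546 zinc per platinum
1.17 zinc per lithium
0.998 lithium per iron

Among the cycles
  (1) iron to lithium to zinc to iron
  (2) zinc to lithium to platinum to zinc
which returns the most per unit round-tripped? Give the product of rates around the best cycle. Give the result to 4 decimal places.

1.0800

(1) 0.998 × 1.17 × 0.872 = 1.01820
(2) 0.887 × 2.23 × 0.546 = 1.07999
Highest is cycle (2) at 1.0800 (>1, arbitrage).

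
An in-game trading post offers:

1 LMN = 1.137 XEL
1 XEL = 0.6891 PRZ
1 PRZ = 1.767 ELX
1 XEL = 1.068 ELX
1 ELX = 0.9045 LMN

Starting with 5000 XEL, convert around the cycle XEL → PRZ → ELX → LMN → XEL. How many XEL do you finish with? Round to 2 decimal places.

6261.20

5000 XEL × 0.6891 = 3445.5 PRZ
3445.5 PRZ × 1.767 = 6088.1985 ELX
6088.1985 ELX × 0.9045 = 5506.77554325 LMN
5506.77554325 LMN × 1.137 = 6261.20379267525 XEL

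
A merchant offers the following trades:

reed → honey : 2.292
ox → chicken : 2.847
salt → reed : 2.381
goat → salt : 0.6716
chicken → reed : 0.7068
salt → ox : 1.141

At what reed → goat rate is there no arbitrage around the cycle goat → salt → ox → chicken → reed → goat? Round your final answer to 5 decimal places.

Known legs of the cycle: 0.6716 × 1.141 × 2.847 × 0.7068 = 1.54198567753776
For no arbitrage the full-cycle product must be 1, so the missing rate is 1 / 1.54198567753776 ≈ 0.6485145.

0.64851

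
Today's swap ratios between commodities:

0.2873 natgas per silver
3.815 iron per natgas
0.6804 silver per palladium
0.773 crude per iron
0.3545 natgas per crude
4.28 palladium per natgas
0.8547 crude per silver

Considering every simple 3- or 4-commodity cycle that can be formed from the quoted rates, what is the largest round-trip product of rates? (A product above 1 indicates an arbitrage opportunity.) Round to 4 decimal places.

natgas→iron→crude→natgas: 3.815 × 0.773 × 0.3545 = 1.04542
natgas→palladium→silver→crude→natgas: 4.28 × 0.6804 × 0.8547 × 0.3545 = 0.88234
natgas→palladium→silver→natgas: 4.28 × 0.6804 × 0.2873 = 0.83665
Maximum is natgas→iron→crude→natgas at 1.0454; arbitrage exists.

1.0454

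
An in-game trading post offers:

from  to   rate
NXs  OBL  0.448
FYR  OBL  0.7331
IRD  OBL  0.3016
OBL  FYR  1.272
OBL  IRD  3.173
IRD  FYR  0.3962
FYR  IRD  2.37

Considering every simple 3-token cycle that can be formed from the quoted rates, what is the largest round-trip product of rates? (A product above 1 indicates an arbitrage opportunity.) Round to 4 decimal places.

0.9216

OBL→IRD→FYR→OBL: 3.173 × 0.3962 × 0.7331 = 0.92161
OBL→FYR→IRD→OBL: 1.272 × 2.37 × 0.3016 = 0.90922
Maximum is OBL→IRD→FYR→OBL at 0.9216; no arbitrage — every cycle loses value.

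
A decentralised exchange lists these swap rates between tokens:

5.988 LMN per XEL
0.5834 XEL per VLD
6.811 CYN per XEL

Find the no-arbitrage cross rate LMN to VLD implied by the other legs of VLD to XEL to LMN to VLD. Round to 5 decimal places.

0.28625

Known legs of the cycle: 0.5834 × 5.988 = 3.4933992
For no arbitrage the full-cycle product must be 1, so the missing rate is 1 / 3.4933992 ≈ 0.2862541.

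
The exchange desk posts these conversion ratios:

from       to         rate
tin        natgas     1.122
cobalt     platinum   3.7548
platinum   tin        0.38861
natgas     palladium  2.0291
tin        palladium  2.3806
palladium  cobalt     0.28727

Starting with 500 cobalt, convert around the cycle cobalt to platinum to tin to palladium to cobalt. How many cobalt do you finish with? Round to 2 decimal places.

498.94

500 cobalt × 3.7548 = 1877.4 platinum
1877.4 platinum × 0.38861 = 729.576414 tin
729.576414 tin × 2.3806 = 1736.8296111684 palladium
1736.8296111684 palladium × 0.28727 = 498.939042400346268 cobalt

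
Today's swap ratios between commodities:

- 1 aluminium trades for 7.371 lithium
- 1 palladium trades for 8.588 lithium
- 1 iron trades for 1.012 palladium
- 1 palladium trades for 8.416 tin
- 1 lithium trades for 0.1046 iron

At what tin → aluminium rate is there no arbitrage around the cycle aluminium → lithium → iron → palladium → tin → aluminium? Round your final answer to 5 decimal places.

0.15228

Known legs of the cycle: 7.371 × 0.1046 × 1.012 × 8.416 = 6.5666570441472
For no arbitrage the full-cycle product must be 1, so the missing rate is 1 / 6.5666570441472 ≈ 0.1522845.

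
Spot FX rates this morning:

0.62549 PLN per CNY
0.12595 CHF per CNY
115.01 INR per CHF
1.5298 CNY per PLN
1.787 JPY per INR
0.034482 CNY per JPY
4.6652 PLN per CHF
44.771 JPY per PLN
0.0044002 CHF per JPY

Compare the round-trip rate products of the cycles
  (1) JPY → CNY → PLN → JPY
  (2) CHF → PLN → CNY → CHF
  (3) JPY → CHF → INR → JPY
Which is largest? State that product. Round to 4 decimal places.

(1) 0.034482 × 0.62549 × 44.771 = 0.96563
(2) 4.6652 × 1.5298 × 0.12595 = 0.89888
(3) 0.0044002 × 115.01 × 1.787 = 0.90434
Highest is cycle (1) at 0.9656 (≤1, no arbitrage).

0.9656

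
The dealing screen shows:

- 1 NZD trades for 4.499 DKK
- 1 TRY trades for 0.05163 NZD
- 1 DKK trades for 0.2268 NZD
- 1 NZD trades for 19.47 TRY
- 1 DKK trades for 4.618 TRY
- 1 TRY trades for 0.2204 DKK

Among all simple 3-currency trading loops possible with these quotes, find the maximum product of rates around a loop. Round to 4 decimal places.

DKK→TRY→NZD→DKK: 4.618 × 0.05163 × 4.499 = 1.07268
DKK→NZD→TRY→DKK: 0.2268 × 19.47 × 0.2204 = 0.97324
Maximum is DKK→TRY→NZD→DKK at 1.0727; arbitrage exists.

1.0727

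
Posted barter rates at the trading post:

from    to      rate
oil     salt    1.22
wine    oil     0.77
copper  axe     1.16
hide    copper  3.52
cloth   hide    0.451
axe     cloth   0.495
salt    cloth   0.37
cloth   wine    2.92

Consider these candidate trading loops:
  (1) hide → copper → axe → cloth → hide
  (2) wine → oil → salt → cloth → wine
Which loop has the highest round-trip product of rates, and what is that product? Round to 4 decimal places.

1.0149

(1) 3.52 × 1.16 × 0.495 × 0.451 = 0.91155
(2) 0.77 × 1.22 × 0.37 × 2.92 = 1.01493
Highest is cycle (2) at 1.0149 (>1, arbitrage).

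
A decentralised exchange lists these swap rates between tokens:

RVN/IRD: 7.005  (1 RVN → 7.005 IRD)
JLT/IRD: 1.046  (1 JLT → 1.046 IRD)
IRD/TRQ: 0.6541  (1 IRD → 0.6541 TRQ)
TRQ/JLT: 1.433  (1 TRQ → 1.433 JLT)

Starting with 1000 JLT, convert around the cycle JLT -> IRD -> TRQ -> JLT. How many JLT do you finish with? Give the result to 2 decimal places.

1000 JLT × 1.046 = 1046 IRD
1046 IRD × 0.6541 = 684.1886 TRQ
684.1886 TRQ × 1.433 = 980.4422638 JLT

980.44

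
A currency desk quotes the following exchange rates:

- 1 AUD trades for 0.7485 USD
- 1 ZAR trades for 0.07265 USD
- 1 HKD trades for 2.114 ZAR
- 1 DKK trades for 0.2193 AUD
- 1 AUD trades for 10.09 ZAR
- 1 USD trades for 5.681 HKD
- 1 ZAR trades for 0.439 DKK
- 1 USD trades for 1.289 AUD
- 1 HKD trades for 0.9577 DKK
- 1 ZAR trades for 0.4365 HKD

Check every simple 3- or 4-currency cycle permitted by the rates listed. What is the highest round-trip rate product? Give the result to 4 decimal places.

0.9714

AUD→ZAR→DKK→AUD: 10.09 × 0.439 × 0.2193 = 0.97139
AUD→ZAR→USD→AUD: 10.09 × 0.07265 × 1.289 = 0.94489
AUD→ZAR→HKD→DKK→AUD: 10.09 × 0.4365 × 0.9577 × 0.2193 = 0.92500
AUD→USD→HKD→DKK→AUD: 0.7485 × 5.681 × 0.9577 × 0.2193 = 0.89307
ZAR→USD→HKD→ZAR: 0.07265 × 5.681 × 2.114 = 0.87250
Maximum is AUD→ZAR→DKK→AUD at 0.9714; no arbitrage — every cycle loses value.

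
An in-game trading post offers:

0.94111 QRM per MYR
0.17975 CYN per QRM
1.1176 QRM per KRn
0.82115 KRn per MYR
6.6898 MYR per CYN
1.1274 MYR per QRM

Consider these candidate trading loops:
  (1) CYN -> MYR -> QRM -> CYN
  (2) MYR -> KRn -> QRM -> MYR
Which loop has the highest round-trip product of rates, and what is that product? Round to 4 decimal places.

(1) 6.6898 × 0.94111 × 0.17975 = 1.13168
(2) 0.82115 × 1.1176 × 1.1274 = 1.03463
Highest is cycle (1) at 1.1317 (>1, arbitrage).

1.1317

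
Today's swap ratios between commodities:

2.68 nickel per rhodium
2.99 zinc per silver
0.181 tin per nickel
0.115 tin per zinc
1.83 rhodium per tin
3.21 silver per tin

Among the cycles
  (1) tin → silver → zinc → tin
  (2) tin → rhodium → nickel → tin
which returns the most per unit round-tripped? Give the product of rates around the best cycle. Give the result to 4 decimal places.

(1) 3.21 × 2.99 × 0.115 = 1.10376
(2) 1.83 × 2.68 × 0.181 = 0.88770
Highest is cycle (1) at 1.1038 (>1, arbitrage).

1.1038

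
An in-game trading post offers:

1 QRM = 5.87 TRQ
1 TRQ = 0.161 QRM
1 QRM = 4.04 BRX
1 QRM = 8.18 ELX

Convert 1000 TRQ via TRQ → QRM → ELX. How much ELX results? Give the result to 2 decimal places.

1316.98

1000 TRQ × 0.161 = 161 QRM
161 QRM × 8.18 = 1316.98 ELX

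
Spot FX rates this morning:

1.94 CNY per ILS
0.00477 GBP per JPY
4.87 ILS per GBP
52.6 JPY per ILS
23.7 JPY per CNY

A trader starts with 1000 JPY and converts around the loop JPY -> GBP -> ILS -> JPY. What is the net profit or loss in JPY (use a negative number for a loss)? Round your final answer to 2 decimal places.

221.89

1000 JPY × 0.00477 = 4.77 GBP
4.77 GBP × 4.87 = 23.2299 ILS
23.2299 ILS × 52.6 = 1221.89274 JPY
Net change: 1221.89274 − 1000 = 221.89274 JPY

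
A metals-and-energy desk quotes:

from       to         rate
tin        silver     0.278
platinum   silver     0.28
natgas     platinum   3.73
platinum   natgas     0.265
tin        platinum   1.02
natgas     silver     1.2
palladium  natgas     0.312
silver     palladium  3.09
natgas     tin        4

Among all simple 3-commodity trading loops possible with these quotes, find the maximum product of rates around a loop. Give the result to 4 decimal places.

1.1569

palladium→natgas→silver→palladium: 0.312 × 1.2 × 3.09 = 1.15690
tin→platinum→natgas→tin: 1.02 × 0.265 × 4 = 1.08120
Maximum is palladium→natgas→silver→palladium at 1.1569; arbitrage exists.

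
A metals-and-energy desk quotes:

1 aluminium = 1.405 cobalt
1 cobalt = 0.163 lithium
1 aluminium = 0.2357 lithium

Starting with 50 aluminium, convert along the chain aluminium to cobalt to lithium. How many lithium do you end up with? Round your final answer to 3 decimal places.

11.451

50 aluminium × 1.405 = 70.25 cobalt
70.25 cobalt × 0.163 = 11.45075 lithium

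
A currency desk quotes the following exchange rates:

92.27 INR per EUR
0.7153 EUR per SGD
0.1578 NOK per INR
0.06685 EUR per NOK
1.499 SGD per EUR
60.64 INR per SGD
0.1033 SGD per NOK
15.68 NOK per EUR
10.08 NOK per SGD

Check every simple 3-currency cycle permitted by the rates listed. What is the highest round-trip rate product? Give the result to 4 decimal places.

EUR→NOK→SGD→EUR: 15.68 × 0.1033 × 0.7153 = 1.15860
EUR→SGD→NOK→EUR: 1.499 × 10.08 × 0.06685 = 1.01010
SGD→INR→NOK→SGD: 60.64 × 0.1578 × 0.1033 = 0.98848
EUR→INR→NOK→EUR: 92.27 × 0.1578 × 0.06685 = 0.97335
Maximum is EUR→NOK→SGD→EUR at 1.1586; arbitrage exists.

1.1586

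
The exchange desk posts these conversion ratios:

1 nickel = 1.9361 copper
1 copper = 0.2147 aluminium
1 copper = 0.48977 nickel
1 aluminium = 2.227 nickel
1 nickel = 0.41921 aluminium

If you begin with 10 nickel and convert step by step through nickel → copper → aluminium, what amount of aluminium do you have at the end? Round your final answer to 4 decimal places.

4.1568

10 nickel × 1.9361 = 19.361 copper
19.361 copper × 0.2147 = 4.1568067 aluminium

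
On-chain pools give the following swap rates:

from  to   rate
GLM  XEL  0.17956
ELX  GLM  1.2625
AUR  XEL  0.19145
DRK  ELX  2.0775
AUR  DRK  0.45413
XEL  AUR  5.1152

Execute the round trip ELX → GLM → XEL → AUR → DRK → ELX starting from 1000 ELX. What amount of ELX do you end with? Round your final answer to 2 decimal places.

1000 ELX × 1.2625 = 1262.5 GLM
1262.5 GLM × 0.17956 = 226.6945 XEL
226.6945 XEL × 5.1152 = 1159.5877064 AUR
1159.5877064 AUR × 0.45413 = 526.603565107432 DRK
526.603565107432 DRK × 2.0775 = 1094.01890651068998 ELX

1094.02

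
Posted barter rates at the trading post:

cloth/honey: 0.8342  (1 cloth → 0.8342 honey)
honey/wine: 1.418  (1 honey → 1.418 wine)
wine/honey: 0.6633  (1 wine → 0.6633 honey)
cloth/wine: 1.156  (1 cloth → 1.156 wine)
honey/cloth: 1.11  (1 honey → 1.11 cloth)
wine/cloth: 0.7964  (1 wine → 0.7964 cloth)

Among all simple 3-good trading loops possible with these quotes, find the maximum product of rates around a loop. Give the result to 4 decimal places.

0.9421

cloth→honey→wine→cloth: 0.8342 × 1.418 × 0.7964 = 0.94206
cloth→wine→honey→cloth: 1.156 × 0.6633 × 1.11 = 0.85112
Maximum is cloth→honey→wine→cloth at 0.9421; no arbitrage — every cycle loses value.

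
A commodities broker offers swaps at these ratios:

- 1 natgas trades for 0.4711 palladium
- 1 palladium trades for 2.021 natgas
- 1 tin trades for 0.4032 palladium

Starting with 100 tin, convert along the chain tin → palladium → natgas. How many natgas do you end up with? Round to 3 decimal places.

81.487

100 tin × 0.4032 = 40.32 palladium
40.32 palladium × 2.021 = 81.48672 natgas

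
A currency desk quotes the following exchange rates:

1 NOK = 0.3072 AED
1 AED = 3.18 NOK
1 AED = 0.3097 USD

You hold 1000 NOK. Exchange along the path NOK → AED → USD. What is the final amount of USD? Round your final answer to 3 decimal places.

1000 NOK × 0.3072 = 307.2 AED
307.2 AED × 0.3097 = 95.13984 USD

95.140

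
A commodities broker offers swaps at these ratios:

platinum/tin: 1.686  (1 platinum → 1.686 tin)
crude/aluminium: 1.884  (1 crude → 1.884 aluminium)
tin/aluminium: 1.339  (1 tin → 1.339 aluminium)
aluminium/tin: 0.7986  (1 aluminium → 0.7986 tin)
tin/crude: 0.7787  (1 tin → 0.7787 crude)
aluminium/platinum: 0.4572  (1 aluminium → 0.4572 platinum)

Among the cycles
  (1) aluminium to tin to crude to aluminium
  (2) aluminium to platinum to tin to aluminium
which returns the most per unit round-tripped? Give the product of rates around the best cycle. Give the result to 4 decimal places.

(1) 0.7986 × 0.7787 × 1.884 = 1.17160
(2) 0.4572 × 1.686 × 1.339 = 1.03215
Highest is cycle (1) at 1.1716 (>1, arbitrage).

1.1716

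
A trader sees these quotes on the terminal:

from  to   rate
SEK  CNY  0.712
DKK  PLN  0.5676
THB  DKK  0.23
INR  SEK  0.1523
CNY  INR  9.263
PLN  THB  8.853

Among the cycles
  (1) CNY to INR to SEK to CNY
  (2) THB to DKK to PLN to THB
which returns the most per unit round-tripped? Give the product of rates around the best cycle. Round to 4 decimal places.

(1) 9.263 × 0.1523 × 0.712 = 1.00446
(2) 0.23 × 0.5676 × 8.853 = 1.15574
Highest is cycle (2) at 1.1557 (>1, arbitrage).

1.1557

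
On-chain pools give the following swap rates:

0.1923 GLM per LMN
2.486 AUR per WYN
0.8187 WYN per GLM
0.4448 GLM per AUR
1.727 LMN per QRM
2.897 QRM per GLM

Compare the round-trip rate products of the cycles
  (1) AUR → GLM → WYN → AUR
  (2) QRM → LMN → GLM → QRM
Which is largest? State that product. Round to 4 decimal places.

0.9621

(1) 0.4448 × 0.8187 × 2.486 = 0.90530
(2) 1.727 × 0.1923 × 2.897 = 0.96210
Highest is cycle (2) at 0.9621 (≤1, no arbitrage).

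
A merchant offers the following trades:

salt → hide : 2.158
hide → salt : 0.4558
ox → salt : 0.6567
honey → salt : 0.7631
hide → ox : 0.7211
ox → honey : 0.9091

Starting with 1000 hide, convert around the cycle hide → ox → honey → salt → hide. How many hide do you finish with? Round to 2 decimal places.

1000 hide × 0.7211 = 721.1 ox
721.1 ox × 0.9091 = 655.55201 honey
655.55201 honey × 0.7631 = 500.251738831 salt
500.251738831 salt × 2.158 = 1079.543252397298 hide

1079.54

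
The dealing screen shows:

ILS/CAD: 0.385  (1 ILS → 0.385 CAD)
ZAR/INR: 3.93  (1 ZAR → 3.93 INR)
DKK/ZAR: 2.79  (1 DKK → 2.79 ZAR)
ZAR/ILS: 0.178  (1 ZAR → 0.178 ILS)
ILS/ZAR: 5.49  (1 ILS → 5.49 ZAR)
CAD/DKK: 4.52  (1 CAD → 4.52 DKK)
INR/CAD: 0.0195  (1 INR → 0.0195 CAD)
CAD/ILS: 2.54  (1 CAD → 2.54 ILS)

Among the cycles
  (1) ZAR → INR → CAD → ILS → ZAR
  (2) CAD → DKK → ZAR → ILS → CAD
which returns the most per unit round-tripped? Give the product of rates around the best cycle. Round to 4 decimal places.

(1) 3.93 × 0.0195 × 2.54 × 5.49 = 1.06864
(2) 4.52 × 2.79 × 0.178 × 0.385 = 0.86422
Highest is cycle (1) at 1.0686 (>1, arbitrage).

1.0686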